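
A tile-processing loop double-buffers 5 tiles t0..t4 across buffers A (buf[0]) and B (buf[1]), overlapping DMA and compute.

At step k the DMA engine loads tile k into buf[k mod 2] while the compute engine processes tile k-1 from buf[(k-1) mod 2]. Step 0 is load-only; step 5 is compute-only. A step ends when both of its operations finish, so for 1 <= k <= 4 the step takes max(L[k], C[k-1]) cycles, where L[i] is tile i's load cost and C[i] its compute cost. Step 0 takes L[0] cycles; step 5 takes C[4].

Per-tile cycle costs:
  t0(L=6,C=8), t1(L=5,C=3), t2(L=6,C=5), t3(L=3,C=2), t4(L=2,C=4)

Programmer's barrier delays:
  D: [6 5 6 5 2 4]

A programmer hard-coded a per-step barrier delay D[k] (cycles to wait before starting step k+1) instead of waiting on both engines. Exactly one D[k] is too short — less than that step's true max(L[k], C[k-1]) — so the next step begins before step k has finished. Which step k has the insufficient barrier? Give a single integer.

step 0: need L[0]=6 = 6; D[0]=6 ok
step 1: need max(L[1]=5,C[0]=8) = 8; D[1]=5 SHORT
step 2: need max(L[2]=6,C[1]=3) = 6; D[2]=6 ok
step 3: need max(L[3]=3,C[2]=5) = 5; D[3]=5 ok
step 4: need max(L[4]=2,C[3]=2) = 2; D[4]=2 ok
step 5: need C[4]=4 = 4; D[5]=4 ok

hazard at step 1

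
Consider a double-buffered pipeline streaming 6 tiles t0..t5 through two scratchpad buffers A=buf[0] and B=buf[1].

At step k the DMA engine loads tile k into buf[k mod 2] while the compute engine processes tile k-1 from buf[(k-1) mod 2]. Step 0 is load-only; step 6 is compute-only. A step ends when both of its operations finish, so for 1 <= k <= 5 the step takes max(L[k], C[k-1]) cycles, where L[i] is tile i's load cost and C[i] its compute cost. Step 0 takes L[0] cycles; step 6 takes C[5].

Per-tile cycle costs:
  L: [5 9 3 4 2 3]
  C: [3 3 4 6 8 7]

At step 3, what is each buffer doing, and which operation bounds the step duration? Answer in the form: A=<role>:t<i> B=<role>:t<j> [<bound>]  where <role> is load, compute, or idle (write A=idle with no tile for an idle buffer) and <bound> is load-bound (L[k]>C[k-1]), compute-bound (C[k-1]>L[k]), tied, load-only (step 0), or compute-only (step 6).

step 3: A=compute:t2 B=load:t3 [tied]

  0. 5=5c; end=5; A:t0 B:-
  1. max(9,3)=9c; end=14; A:t0 B:t1
  2. max(3,3)=3c; end=17; A:t2 B:t1
  3. max(4,4)=4c; end=21; A:t2 B:t3
  4. max(2,6)=6c; end=27; A:t4 B:t3
  5. max(3,8)=8c; end=35; A:t4 B:t5
  6. 7=7c; end=42; A:t4 B:t5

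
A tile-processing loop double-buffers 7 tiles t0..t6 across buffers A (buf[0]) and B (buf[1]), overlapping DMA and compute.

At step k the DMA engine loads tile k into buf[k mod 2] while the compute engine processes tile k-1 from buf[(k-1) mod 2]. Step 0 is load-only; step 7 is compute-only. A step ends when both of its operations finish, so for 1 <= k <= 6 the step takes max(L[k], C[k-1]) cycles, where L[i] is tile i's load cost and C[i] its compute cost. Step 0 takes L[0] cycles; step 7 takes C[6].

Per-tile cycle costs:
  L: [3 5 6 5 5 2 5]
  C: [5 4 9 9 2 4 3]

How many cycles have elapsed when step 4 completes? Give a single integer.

  0. 3=3c; end=3; A:t0 B:-
  1. max(5,5)=5c; end=8; A:t0 B:t1
  2. max(6,4)=6c; end=14; A:t2 B:t1
  3. max(5,9)=9c; end=23; A:t2 B:t3
  4. max(5,9)=9c; end=32; A:t4 B:t3
  5. max(2,2)=2c; end=34; A:t4 B:t5
  6. max(5,4)=5c; end=39; A:t6 B:t5
  7. 3=3c; end=42; A:t6 B:t5

end_cycle[4] = 32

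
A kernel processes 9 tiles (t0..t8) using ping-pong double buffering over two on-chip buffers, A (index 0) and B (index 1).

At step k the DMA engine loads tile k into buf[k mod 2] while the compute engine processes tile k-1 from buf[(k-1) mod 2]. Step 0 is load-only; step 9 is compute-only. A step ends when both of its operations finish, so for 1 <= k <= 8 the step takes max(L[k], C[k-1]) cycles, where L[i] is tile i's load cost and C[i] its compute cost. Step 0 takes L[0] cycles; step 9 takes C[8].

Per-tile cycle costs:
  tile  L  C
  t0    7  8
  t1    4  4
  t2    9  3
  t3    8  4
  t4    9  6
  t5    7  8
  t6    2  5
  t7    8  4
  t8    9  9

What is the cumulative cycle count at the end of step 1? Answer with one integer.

k=0 load=t0/7c comp=- wait=7 total=7
k=1 load=t1/4c comp=t0/8c wait=8 total=15
k=2 load=t2/9c comp=t1/4c wait=9 total=24
k=3 load=t3/8c comp=t2/3c wait=8 total=32
k=4 load=t4/9c comp=t3/4c wait=9 total=41
k=5 load=t5/7c comp=t4/6c wait=7 total=48
k=6 load=t6/2c comp=t5/8c wait=8 total=56
k=7 load=t7/8c comp=t6/5c wait=8 total=64
k=8 load=t8/9c comp=t7/4c wait=9 total=73
k=9 load=- comp=t8/9c wait=9 total=82

end_cycle[1] = 15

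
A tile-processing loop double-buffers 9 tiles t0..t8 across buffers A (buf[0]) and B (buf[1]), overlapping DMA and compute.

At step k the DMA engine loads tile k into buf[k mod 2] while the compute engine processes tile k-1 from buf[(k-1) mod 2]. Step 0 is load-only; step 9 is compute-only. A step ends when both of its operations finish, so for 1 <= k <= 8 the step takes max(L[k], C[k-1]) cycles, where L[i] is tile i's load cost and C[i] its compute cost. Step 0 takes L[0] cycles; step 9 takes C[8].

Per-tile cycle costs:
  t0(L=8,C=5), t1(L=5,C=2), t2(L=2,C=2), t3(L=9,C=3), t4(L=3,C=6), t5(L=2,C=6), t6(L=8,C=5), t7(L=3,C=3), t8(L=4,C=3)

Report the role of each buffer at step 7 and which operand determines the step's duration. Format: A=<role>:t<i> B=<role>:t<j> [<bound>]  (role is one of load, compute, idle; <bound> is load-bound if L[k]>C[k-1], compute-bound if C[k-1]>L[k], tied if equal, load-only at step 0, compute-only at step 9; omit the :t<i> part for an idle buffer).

step 7: A=compute:t6 B=load:t7 [compute-bound]

step 0: L[0]=8 → dur=8, Σ=8 | A=load:t0 B=idle [load-only]
step 1: L[1]=5 C[0]=5 → dur=5, Σ=13 | A=compute:t0 B=load:t1 [tied]
step 2: L[2]=2 C[1]=2 → dur=2, Σ=15 | A=load:t2 B=compute:t1 [tied]
step 3: L[3]=9 C[2]=2 → dur=9, Σ=24 | A=compute:t2 B=load:t3 [load-bound]
step 4: L[4]=3 C[3]=3 → dur=3, Σ=27 | A=load:t4 B=compute:t3 [tied]
step 5: L[5]=2 C[4]=6 → dur=6, Σ=33 | A=compute:t4 B=load:t5 [compute-bound]
step 6: L[6]=8 C[5]=6 → dur=8, Σ=41 | A=load:t6 B=compute:t5 [load-bound]
step 7: L[7]=3 C[6]=5 → dur=5, Σ=46 | A=compute:t6 B=load:t7 [compute-bound]
step 8: L[8]=4 C[7]=3 → dur=4, Σ=50 | A=load:t8 B=compute:t7 [load-bound]
step 9: C[8]=3 → dur=3, Σ=53 | A=compute:t8 B=idle [compute-only]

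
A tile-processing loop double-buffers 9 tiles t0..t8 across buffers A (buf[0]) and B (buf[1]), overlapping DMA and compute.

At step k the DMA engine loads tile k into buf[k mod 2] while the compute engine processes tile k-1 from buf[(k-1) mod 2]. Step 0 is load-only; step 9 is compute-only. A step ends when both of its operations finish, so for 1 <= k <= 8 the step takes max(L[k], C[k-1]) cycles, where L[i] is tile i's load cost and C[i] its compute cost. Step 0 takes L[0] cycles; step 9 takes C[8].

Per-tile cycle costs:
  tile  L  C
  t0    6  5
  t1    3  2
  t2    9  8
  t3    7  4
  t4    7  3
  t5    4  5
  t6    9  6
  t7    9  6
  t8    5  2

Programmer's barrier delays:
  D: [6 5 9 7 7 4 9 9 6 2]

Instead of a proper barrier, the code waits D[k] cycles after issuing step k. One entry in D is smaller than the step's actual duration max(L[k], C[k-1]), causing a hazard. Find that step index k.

step 0: need L[0]=6 = 6; D[0]=6 ok
step 1: need max(L[1]=3,C[0]=5) = 5; D[1]=5 ok
step 2: need max(L[2]=9,C[1]=2) = 9; D[2]=9 ok
step 3: need max(L[3]=7,C[2]=8) = 8; D[3]=7 SHORT
step 4: need max(L[4]=7,C[3]=4) = 7; D[4]=7 ok
step 5: need max(L[5]=4,C[4]=3) = 4; D[5]=4 ok
step 6: need max(L[6]=9,C[5]=5) = 9; D[6]=9 ok
step 7: need max(L[7]=9,C[6]=6) = 9; D[7]=9 ok
step 8: need max(L[8]=5,C[7]=6) = 6; D[8]=6 ok
step 9: need C[8]=2 = 2; D[9]=2 ok

hazard at step 3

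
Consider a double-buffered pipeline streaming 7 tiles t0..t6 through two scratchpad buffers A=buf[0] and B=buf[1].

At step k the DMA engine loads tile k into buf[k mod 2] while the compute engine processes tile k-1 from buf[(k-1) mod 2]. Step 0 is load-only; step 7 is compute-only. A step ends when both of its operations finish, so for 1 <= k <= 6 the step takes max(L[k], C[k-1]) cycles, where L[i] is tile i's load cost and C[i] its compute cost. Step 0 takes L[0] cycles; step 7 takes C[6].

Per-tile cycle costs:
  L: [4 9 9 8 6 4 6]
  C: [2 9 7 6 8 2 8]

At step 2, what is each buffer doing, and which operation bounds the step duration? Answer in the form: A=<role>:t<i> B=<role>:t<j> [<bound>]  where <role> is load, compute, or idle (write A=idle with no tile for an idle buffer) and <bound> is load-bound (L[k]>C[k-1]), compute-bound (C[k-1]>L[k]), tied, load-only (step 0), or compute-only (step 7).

[0] DMA t0→A (4c) ∥ CU idle ⇒ 4c, clock 4
[1] DMA t1→B (9c) ∥ CU A:t0 (2c) ⇒ 9c, clock 13
[2] DMA t2→A (9c) ∥ CU B:t1 (9c) ⇒ 9c, clock 22
[3] DMA t3→B (8c) ∥ CU A:t2 (7c) ⇒ 8c, clock 30
[4] DMA t4→A (6c) ∥ CU B:t3 (6c) ⇒ 6c, clock 36
[5] DMA t5→B (4c) ∥ CU A:t4 (8c) ⇒ 8c, clock 44
[6] DMA t6→A (6c) ∥ CU B:t5 (2c) ⇒ 6c, clock 50
[7] DMA idle ∥ CU A:t6 (8c) ⇒ 8c, clock 58

step 2: A=load:t2 B=compute:t1 [tied]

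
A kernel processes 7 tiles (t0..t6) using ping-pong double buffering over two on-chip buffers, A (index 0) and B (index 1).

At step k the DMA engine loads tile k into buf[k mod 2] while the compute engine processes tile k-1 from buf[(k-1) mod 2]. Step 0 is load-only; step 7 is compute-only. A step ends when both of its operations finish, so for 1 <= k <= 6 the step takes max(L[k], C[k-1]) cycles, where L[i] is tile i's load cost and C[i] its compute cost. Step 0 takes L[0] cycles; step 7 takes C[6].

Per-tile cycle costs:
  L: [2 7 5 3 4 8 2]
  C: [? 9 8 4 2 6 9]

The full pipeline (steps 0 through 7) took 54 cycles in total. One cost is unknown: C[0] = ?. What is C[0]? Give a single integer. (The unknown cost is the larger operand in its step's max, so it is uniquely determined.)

C[0] = 8

step 0: dur = L[0]=2 = 2
step 1: dur = max(L[1]=7, C[0]=?) = C[0]  (unknown; binding)
step 2: dur = max(L[2]=5, C[1]=9) = 9
step 3: dur = max(L[3]=3, C[2]=8) = 8
step 4: dur = max(L[4]=4, C[3]=4) = 4
step 5: dur = max(L[5]=8, C[4]=2) = 8
step 6: dur = max(L[6]=2, C[5]=6) = 6
step 7: dur = C[6]=9 = 9
sum of known step durations = 46
dur[1] = total - known = 54 - 46 = 8
C[0] is the binding max in step 1, so C[0] = dur[1] = 8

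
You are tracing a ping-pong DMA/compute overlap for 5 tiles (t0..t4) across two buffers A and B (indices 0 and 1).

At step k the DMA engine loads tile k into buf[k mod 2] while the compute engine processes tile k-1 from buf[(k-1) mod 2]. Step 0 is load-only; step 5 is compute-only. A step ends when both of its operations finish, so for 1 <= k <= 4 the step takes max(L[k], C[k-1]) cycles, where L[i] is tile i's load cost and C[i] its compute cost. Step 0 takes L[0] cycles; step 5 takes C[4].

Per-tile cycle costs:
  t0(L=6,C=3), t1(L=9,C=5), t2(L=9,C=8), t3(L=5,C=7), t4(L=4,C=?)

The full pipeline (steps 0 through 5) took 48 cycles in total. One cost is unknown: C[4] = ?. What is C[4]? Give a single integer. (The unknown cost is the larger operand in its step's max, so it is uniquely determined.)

C[4] = 9

step 0 → dur = L[0]=6 = 6
step 1 → dur = max(L[1]=9, C[0]=3) = 9
step 2 → dur = max(L[2]=9, C[1]=5) = 9
step 3 → dur = max(L[3]=5, C[2]=8) = 8
step 4 → dur = max(L[4]=4, C[3]=7) = 7
step 5 → dur = C[4]=? = C[4]  (unknown; binding)
sum of known step durations = 39
dur[5] = total - known = 48 - 39 = 9
C[4] is the binding max in step 5, so C[4] = dur[5] = 9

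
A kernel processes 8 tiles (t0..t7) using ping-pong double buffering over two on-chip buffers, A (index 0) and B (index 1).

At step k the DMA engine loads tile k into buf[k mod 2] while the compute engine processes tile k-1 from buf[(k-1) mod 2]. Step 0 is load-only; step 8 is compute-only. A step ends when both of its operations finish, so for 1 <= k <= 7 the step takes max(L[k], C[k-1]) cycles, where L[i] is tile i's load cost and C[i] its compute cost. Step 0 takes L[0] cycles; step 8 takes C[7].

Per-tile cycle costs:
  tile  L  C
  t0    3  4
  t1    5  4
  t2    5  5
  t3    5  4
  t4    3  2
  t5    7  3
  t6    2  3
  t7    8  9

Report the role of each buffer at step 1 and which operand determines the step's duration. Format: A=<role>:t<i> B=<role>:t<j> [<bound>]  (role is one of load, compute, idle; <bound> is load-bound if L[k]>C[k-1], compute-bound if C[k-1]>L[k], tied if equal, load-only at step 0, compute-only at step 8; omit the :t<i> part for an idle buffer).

k=0 load=t0/3c comp=- wait=3 total=3
k=1 load=t1/5c comp=t0/4c wait=5 total=8
k=2 load=t2/5c comp=t1/4c wait=5 total=13
k=3 load=t3/5c comp=t2/5c wait=5 total=18
k=4 load=t4/3c comp=t3/4c wait=4 total=22
k=5 load=t5/7c comp=t4/2c wait=7 total=29
k=6 load=t6/2c comp=t5/3c wait=3 total=32
k=7 load=t7/8c comp=t6/3c wait=8 total=40
k=8 load=- comp=t7/9c wait=9 total=49

step 1: A=compute:t0 B=load:t1 [load-bound]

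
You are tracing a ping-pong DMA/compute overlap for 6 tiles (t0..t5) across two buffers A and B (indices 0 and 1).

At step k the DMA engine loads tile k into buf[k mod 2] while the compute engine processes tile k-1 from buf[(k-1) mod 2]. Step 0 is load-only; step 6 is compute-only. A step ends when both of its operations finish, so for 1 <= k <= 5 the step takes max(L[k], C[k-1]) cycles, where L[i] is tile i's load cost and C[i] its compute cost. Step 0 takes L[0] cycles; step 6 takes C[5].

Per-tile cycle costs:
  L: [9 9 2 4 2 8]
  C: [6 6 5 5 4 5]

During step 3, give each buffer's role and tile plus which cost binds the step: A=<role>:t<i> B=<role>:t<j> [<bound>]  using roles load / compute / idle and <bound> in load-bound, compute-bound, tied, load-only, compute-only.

step 3: A=compute:t2 B=load:t3 [compute-bound]

k=0 load=t0/9c comp=- wait=9 total=9
k=1 load=t1/9c comp=t0/6c wait=9 total=18
k=2 load=t2/2c comp=t1/6c wait=6 total=24
k=3 load=t3/4c comp=t2/5c wait=5 total=29
k=4 load=t4/2c comp=t3/5c wait=5 total=34
k=5 load=t5/8c comp=t4/4c wait=8 total=42
k=6 load=- comp=t5/5c wait=5 total=47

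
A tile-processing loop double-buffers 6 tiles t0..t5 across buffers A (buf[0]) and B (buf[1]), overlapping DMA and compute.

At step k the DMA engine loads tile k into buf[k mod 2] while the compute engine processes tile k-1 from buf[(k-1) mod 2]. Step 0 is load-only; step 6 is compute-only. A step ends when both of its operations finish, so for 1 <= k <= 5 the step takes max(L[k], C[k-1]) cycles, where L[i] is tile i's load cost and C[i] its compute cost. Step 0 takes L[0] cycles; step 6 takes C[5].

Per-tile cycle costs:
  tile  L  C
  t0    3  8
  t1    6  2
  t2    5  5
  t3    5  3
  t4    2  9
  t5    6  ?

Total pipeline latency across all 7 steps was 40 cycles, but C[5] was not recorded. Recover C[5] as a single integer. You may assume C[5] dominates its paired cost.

step 0: dur = L[0]=3 = 3
step 1: dur = max(L[1]=6, C[0]=8) = 8
step 2: dur = max(L[2]=5, C[1]=2) = 5
step 3: dur = max(L[3]=5, C[2]=5) = 5
step 4: dur = max(L[4]=2, C[3]=3) = 3
step 5: dur = max(L[5]=6, C[4]=9) = 9
step 6: dur = C[5]=? = C[5]  (unknown; binding)
sum of known step durations = 33
dur[6] = total - known = 40 - 33 = 7
C[5] is the binding max in step 6, so C[5] = dur[6] = 7

C[5] = 7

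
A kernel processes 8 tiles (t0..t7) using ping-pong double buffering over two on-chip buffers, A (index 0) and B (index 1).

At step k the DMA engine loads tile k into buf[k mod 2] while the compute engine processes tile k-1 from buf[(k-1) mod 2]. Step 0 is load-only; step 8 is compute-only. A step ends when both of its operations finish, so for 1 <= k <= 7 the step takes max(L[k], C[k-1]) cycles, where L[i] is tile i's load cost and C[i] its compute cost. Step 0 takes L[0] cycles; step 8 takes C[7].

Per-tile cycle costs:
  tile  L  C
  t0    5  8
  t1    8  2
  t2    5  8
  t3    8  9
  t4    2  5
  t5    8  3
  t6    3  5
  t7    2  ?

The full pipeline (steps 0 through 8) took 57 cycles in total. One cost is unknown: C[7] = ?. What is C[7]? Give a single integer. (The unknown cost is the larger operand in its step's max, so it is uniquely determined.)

C[7] = 6

step 0 = dur = L[0]=5 = 5
step 1 = dur = max(L[1]=8, C[0]=8) = 8
step 2 = dur = max(L[2]=5, C[1]=2) = 5
step 3 = dur = max(L[3]=8, C[2]=8) = 8
step 4 = dur = max(L[4]=2, C[3]=9) = 9
step 5 = dur = max(L[5]=8, C[4]=5) = 8
step 6 = dur = max(L[6]=3, C[5]=3) = 3
step 7 = dur = max(L[7]=2, C[6]=5) = 5
step 8 = dur = C[7]=? = C[7]  (unknown; binding)
sum of known step durations = 51
dur[8] = total - known = 57 - 51 = 6
C[7] is the binding max in step 8, so C[7] = dur[8] = 6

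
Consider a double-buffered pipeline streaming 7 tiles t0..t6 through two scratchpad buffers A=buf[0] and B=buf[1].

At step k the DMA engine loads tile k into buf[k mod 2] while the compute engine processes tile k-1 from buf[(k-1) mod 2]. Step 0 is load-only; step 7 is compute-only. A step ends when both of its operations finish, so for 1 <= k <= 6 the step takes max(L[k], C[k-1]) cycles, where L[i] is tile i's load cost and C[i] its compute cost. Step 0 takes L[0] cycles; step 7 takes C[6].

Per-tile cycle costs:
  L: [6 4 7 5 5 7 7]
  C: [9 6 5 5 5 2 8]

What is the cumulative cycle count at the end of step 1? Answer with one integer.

step 0: L[0]=6 → dur=6, Σ=6 | A=load:t0 B=idle [load-only]
step 1: L[1]=4 C[0]=9 → dur=9, Σ=15 | A=compute:t0 B=load:t1 [compute-bound]
step 2: L[2]=7 C[1]=6 → dur=7, Σ=22 | A=load:t2 B=compute:t1 [load-bound]
step 3: L[3]=5 C[2]=5 → dur=5, Σ=27 | A=compute:t2 B=load:t3 [tied]
step 4: L[4]=5 C[3]=5 → dur=5, Σ=32 | A=load:t4 B=compute:t3 [tied]
step 5: L[5]=7 C[4]=5 → dur=7, Σ=39 | A=compute:t4 B=load:t5 [load-bound]
step 6: L[6]=7 C[5]=2 → dur=7, Σ=46 | A=load:t6 B=compute:t5 [load-bound]
step 7: C[6]=8 → dur=8, Σ=54 | A=compute:t6 B=idle [compute-only]

end_cycle[1] = 15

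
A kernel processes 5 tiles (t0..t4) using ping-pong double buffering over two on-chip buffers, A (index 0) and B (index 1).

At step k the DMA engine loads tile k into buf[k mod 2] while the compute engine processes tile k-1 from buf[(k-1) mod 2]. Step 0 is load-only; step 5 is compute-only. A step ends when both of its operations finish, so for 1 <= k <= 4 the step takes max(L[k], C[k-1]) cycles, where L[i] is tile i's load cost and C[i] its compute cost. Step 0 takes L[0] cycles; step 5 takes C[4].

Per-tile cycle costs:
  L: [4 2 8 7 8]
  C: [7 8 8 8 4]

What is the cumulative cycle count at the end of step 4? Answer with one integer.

end_cycle[4] = 35

k=0 load=t0/4c comp=- wait=4 total=4
k=1 load=t1/2c comp=t0/7c wait=7 total=11
k=2 load=t2/8c comp=t1/8c wait=8 total=19
k=3 load=t3/7c comp=t2/8c wait=8 total=27
k=4 load=t4/8c comp=t3/8c wait=8 total=35
k=5 load=- comp=t4/4c wait=4 total=39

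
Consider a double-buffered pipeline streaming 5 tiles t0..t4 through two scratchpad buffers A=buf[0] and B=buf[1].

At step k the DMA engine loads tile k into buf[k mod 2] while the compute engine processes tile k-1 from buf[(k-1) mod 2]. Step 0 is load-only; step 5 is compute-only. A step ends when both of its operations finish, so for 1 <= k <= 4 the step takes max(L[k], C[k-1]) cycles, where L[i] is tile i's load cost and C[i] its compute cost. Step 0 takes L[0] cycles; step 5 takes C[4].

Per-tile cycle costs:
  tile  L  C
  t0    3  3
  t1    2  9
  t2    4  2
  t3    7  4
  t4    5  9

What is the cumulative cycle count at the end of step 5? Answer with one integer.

end_cycle[5] = 36

[0] DMA t0→A (3c) ∥ CU idle ⇒ 3c, clock 3
[1] DMA t1→B (2c) ∥ CU A:t0 (3c) ⇒ 3c, clock 6
[2] DMA t2→A (4c) ∥ CU B:t1 (9c) ⇒ 9c, clock 15
[3] DMA t3→B (7c) ∥ CU A:t2 (2c) ⇒ 7c, clock 22
[4] DMA t4→A (5c) ∥ CU B:t3 (4c) ⇒ 5c, clock 27
[5] DMA idle ∥ CU A:t4 (9c) ⇒ 9c, clock 36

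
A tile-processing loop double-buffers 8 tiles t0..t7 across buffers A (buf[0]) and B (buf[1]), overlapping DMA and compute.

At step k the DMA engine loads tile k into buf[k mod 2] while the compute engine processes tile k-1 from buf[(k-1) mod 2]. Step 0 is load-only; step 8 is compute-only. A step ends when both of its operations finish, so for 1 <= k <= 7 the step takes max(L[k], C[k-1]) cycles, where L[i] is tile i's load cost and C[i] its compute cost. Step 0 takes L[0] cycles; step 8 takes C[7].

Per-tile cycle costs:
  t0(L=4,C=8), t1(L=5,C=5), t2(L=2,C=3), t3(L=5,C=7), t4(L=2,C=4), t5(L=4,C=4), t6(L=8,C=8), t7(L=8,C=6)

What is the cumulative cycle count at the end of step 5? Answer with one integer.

end_cycle[5] = 33

  0. 4=4c; end=4; A:t0 B:-
  1. max(5,8)=8c; end=12; A:t0 B:t1
  2. max(2,5)=5c; end=17; A:t2 B:t1
  3. max(5,3)=5c; end=22; A:t2 B:t3
  4. max(2,7)=7c; end=29; A:t4 B:t3
  5. max(4,4)=4c; end=33; A:t4 B:t5
  6. max(8,4)=8c; end=41; A:t6 B:t5
  7. max(8,8)=8c; end=49; A:t6 B:t7
  8. 6=6c; end=55; A:t6 B:t7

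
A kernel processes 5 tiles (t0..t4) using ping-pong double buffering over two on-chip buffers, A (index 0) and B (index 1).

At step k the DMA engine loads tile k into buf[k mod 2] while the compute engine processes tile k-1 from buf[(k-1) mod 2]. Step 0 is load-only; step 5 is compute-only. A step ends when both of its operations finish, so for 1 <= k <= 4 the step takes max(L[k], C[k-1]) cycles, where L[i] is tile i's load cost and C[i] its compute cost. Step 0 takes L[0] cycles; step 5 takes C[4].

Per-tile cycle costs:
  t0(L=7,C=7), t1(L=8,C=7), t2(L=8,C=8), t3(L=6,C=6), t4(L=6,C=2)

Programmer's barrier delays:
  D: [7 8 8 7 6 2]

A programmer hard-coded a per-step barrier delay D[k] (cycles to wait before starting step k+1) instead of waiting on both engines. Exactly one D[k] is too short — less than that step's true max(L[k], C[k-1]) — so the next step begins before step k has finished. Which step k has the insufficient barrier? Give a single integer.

step 0: need L[0]=7 = 7; D[0]=7 ok
step 1: need max(L[1]=8,C[0]=7) = 8; D[1]=8 ok
step 2: need max(L[2]=8,C[1]=7) = 8; D[2]=8 ok
step 3: need max(L[3]=6,C[2]=8) = 8; D[3]=7 SHORT
step 4: need max(L[4]=6,C[3]=6) = 6; D[4]=6 ok
step 5: need C[4]=2 = 2; D[5]=2 ok

hazard at step 3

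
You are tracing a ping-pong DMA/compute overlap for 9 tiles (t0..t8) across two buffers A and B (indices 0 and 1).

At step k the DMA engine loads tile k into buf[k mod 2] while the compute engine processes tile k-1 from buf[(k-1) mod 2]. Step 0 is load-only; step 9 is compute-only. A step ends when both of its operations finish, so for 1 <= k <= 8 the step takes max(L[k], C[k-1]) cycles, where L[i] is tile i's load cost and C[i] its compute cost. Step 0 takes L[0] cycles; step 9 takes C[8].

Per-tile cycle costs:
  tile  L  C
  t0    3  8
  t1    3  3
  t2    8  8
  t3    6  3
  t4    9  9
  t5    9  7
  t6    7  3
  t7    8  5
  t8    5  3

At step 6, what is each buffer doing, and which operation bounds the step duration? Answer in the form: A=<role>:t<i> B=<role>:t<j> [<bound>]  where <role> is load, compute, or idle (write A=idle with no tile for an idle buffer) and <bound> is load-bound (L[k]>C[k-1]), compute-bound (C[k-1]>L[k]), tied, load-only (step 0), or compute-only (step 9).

step 6: A=load:t6 B=compute:t5 [tied]

step 0: L[0]=3 → dur=3, Σ=3 | A=load:t0 B=idle [load-only]
step 1: L[1]=3 C[0]=8 → dur=8, Σ=11 | A=compute:t0 B=load:t1 [compute-bound]
step 2: L[2]=8 C[1]=3 → dur=8, Σ=19 | A=load:t2 B=compute:t1 [load-bound]
step 3: L[3]=6 C[2]=8 → dur=8, Σ=27 | A=compute:t2 B=load:t3 [compute-bound]
step 4: L[4]=9 C[3]=3 → dur=9, Σ=36 | A=load:t4 B=compute:t3 [load-bound]
step 5: L[5]=9 C[4]=9 → dur=9, Σ=45 | A=compute:t4 B=load:t5 [tied]
step 6: L[6]=7 C[5]=7 → dur=7, Σ=52 | A=load:t6 B=compute:t5 [tied]
step 7: L[7]=8 C[6]=3 → dur=8, Σ=60 | A=compute:t6 B=load:t7 [load-bound]
step 8: L[8]=5 C[7]=5 → dur=5, Σ=65 | A=load:t8 B=compute:t7 [tied]
step 9: C[8]=3 → dur=3, Σ=68 | A=compute:t8 B=idle [compute-only]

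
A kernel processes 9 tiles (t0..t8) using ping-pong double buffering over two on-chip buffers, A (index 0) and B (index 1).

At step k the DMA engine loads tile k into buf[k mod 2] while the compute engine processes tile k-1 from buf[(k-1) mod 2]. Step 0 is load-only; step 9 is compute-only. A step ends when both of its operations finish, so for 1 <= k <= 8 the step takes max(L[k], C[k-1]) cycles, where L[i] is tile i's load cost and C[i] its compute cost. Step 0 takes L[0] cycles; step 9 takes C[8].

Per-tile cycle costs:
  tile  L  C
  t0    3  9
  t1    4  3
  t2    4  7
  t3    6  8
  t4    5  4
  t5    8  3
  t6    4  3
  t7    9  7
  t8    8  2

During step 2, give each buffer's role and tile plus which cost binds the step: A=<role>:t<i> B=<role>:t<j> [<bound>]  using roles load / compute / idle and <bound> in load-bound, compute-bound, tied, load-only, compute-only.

step 2: A=load:t2 B=compute:t1 [load-bound]

k=0 load=t0/3c comp=- wait=3 total=3
k=1 load=t1/4c comp=t0/9c wait=9 total=12
k=2 load=t2/4c comp=t1/3c wait=4 total=16
k=3 load=t3/6c comp=t2/7c wait=7 total=23
k=4 load=t4/5c comp=t3/8c wait=8 total=31
k=5 load=t5/8c comp=t4/4c wait=8 total=39
k=6 load=t6/4c comp=t5/3c wait=4 total=43
k=7 load=t7/9c comp=t6/3c wait=9 total=52
k=8 load=t8/8c comp=t7/7c wait=8 total=60
k=9 load=- comp=t8/2c wait=2 total=62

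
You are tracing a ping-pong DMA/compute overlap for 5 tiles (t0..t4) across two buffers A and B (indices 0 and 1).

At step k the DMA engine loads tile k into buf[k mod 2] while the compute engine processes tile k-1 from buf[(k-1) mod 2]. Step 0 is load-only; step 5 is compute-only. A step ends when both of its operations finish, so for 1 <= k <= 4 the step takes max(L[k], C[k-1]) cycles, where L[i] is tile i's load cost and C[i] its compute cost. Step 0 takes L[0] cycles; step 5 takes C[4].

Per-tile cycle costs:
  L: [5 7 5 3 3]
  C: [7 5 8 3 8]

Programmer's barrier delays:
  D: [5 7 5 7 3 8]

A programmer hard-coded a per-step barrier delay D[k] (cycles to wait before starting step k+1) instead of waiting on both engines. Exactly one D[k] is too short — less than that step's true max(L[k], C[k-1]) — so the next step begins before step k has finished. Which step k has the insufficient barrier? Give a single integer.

[0] required=L[0]=5=5 vs D=5 ok
[1] required=max(L[1]=7,C[0]=7)=7 vs D=7 ok
[2] required=max(L[2]=5,C[1]=5)=5 vs D=5 ok
[3] required=max(L[3]=3,C[2]=8)=8 vs D=7 SHORT
[4] required=max(L[4]=3,C[3]=3)=3 vs D=3 ok
[5] required=C[4]=8=8 vs D=8 ok

hazard at step 3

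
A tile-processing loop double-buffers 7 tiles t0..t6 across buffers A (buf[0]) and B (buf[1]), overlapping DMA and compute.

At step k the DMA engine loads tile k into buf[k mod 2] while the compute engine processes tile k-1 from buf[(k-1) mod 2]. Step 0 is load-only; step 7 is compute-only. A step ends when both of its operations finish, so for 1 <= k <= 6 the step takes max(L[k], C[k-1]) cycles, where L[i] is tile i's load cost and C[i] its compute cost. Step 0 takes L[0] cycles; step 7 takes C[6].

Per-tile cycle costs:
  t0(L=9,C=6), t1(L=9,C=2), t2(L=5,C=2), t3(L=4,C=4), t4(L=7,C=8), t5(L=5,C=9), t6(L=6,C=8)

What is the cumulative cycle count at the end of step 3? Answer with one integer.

[0] DMA t0→A (9c) ∥ CU idle ⇒ 9c, clock 9
[1] DMA t1→B (9c) ∥ CU A:t0 (6c) ⇒ 9c, clock 18
[2] DMA t2→A (5c) ∥ CU B:t1 (2c) ⇒ 5c, clock 23
[3] DMA t3→B (4c) ∥ CU A:t2 (2c) ⇒ 4c, clock 27
[4] DMA t4→A (7c) ∥ CU B:t3 (4c) ⇒ 7c, clock 34
[5] DMA t5→B (5c) ∥ CU A:t4 (8c) ⇒ 8c, clock 42
[6] DMA t6→A (6c) ∥ CU B:t5 (9c) ⇒ 9c, clock 51
[7] DMA idle ∥ CU A:t6 (8c) ⇒ 8c, clock 59

end_cycle[3] = 27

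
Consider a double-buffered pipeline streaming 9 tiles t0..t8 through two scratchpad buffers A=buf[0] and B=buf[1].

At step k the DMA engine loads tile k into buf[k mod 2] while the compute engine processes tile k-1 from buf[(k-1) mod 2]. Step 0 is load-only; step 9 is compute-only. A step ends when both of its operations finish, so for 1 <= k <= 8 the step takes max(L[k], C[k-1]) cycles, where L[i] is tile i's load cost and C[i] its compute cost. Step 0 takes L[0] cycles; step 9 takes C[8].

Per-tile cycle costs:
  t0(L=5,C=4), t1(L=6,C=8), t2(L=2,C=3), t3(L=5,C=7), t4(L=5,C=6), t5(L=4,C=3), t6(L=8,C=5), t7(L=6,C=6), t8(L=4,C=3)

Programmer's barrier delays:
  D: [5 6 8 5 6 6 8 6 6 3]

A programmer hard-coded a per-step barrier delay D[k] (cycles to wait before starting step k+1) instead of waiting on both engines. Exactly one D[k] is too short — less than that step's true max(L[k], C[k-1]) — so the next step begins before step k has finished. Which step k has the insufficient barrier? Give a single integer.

step 0: need L[0]=5 = 5; D[0]=5 ok
step 1: need max(L[1]=6,C[0]=4) = 6; D[1]=6 ok
step 2: need max(L[2]=2,C[1]=8) = 8; D[2]=8 ok
step 3: need max(L[3]=5,C[2]=3) = 5; D[3]=5 ok
step 4: need max(L[4]=5,C[3]=7) = 7; D[4]=6 SHORT
step 5: need max(L[5]=4,C[4]=6) = 6; D[5]=6 ok
step 6: need max(L[6]=8,C[5]=3) = 8; D[6]=8 ok
step 7: need max(L[7]=6,C[6]=5) = 6; D[7]=6 ok
step 8: need max(L[8]=4,C[7]=6) = 6; D[8]=6 ok
step 9: need C[8]=3 = 3; D[9]=3 ok

hazard at step 4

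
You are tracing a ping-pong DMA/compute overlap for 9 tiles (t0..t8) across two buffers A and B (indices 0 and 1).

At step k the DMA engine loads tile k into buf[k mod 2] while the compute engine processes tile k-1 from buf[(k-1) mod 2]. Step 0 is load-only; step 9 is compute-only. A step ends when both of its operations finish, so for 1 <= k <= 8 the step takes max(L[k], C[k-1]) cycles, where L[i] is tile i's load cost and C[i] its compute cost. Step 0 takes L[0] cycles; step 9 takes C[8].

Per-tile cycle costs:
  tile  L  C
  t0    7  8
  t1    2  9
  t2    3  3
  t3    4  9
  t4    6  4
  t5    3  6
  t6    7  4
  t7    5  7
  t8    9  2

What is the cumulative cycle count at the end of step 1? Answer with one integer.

  0. 7=7c; end=7; A:t0 B:-
  1. max(2,8)=8c; end=15; A:t0 B:t1
  2. max(3,9)=9c; end=24; A:t2 B:t1
  3. max(4,3)=4c; end=28; A:t2 B:t3
  4. max(6,9)=9c; end=37; A:t4 B:t3
  5. max(3,4)=4c; end=41; A:t4 B:t5
  6. max(7,6)=7c; end=48; A:t6 B:t5
  7. max(5,4)=5c; end=53; A:t6 B:t7
  8. max(9,7)=9c; end=62; A:t8 B:t7
  9. 2=2c; end=64; A:t8 B:t7

end_cycle[1] = 15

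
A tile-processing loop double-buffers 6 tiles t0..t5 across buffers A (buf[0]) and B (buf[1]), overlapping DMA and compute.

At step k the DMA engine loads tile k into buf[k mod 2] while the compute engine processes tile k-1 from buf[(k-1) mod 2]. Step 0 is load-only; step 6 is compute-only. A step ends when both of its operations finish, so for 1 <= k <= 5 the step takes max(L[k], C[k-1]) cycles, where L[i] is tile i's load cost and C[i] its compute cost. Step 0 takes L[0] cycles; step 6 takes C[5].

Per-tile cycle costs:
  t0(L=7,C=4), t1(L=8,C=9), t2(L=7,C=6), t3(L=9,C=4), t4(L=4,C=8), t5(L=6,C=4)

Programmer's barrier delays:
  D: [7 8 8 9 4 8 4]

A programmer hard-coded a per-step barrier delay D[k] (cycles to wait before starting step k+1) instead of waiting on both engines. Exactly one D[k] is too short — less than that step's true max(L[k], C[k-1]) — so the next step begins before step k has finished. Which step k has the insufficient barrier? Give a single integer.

[0] required=L[0]=7=7 vs D=7 ok
[1] required=max(L[1]=8,C[0]=4)=8 vs D=8 ok
[2] required=max(L[2]=7,C[1]=9)=9 vs D=8 SHORT
[3] required=max(L[3]=9,C[2]=6)=9 vs D=9 ok
[4] required=max(L[4]=4,C[3]=4)=4 vs D=4 ok
[5] required=max(L[5]=6,C[4]=8)=8 vs D=8 ok
[6] required=C[5]=4=4 vs D=4 ok

hazard at step 2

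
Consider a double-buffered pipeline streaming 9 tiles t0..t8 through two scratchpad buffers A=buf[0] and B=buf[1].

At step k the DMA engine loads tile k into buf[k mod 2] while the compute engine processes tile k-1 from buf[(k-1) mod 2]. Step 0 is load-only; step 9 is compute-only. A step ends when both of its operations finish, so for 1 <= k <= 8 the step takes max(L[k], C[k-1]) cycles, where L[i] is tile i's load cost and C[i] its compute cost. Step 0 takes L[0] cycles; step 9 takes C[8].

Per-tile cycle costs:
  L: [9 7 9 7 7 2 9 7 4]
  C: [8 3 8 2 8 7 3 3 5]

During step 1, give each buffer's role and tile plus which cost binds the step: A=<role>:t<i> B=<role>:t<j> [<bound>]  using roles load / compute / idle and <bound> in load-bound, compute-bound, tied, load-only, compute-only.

k=0 load=t0/9c comp=- wait=9 total=9
k=1 load=t1/7c comp=t0/8c wait=8 total=17
k=2 load=t2/9c comp=t1/3c wait=9 total=26
k=3 load=t3/7c comp=t2/8c wait=8 total=34
k=4 load=t4/7c comp=t3/2c wait=7 total=41
k=5 load=t5/2c comp=t4/8c wait=8 total=49
k=6 load=t6/9c comp=t5/7c wait=9 total=58
k=7 load=t7/7c comp=t6/3c wait=7 total=65
k=8 load=t8/4c comp=t7/3c wait=4 total=69
k=9 load=- comp=t8/5c wait=5 total=74

step 1: A=compute:t0 B=load:t1 [compute-bound]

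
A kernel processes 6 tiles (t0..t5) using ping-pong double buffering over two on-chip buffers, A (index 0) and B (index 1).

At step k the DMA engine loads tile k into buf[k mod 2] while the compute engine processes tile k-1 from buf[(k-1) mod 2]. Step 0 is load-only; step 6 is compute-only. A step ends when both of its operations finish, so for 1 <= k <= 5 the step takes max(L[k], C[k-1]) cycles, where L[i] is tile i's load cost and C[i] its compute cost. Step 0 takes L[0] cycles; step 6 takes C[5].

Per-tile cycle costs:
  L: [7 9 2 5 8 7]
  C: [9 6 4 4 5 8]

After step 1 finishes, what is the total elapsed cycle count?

[0] DMA t0→A (7c) ∥ CU idle ⇒ 7c, clock 7
[1] DMA t1→B (9c) ∥ CU A:t0 (9c) ⇒ 9c, clock 16
[2] DMA t2→A (2c) ∥ CU B:t1 (6c) ⇒ 6c, clock 22
[3] DMA t3→B (5c) ∥ CU A:t2 (4c) ⇒ 5c, clock 27
[4] DMA t4→A (8c) ∥ CU B:t3 (4c) ⇒ 8c, clock 35
[5] DMA t5→B (7c) ∥ CU A:t4 (5c) ⇒ 7c, clock 42
[6] DMA idle ∥ CU B:t5 (8c) ⇒ 8c, clock 50

end_cycle[1] = 16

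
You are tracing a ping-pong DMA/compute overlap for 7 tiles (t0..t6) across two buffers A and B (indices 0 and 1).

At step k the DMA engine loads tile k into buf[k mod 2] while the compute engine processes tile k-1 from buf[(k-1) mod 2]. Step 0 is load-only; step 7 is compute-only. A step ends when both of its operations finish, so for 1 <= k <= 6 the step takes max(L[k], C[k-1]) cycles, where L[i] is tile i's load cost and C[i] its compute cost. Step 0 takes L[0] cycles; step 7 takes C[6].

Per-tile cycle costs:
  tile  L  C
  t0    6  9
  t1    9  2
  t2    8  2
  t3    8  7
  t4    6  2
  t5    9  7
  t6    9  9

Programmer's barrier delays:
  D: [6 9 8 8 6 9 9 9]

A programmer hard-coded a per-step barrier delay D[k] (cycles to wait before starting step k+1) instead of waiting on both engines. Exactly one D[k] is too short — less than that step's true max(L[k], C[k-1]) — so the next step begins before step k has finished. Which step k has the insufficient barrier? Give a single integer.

[0] required=L[0]=6=6 vs D=6 ok
[1] required=max(L[1]=9,C[0]=9)=9 vs D=9 ok
[2] required=max(L[2]=8,C[1]=2)=8 vs D=8 ok
[3] required=max(L[3]=8,C[2]=2)=8 vs D=8 ok
[4] required=max(L[4]=6,C[3]=7)=7 vs D=6 SHORT
[5] required=max(L[5]=9,C[4]=2)=9 vs D=9 ok
[6] required=max(L[6]=9,C[5]=7)=9 vs D=9 ok
[7] required=C[6]=9=9 vs D=9 ok

hazard at step 4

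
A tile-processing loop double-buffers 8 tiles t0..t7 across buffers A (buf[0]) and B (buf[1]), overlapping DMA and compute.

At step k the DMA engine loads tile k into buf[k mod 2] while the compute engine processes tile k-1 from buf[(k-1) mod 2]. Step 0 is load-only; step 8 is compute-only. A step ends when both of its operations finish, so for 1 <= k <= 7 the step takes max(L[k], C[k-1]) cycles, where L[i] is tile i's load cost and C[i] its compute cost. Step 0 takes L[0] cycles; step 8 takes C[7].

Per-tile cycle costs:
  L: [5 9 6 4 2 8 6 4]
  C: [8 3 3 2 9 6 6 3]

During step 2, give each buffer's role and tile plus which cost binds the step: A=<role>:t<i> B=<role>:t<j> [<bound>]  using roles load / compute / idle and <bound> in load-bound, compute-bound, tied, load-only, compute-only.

k=0 load=t0/5c comp=- wait=5 total=5
k=1 load=t1/9c comp=t0/8c wait=9 total=14
k=2 load=t2/6c comp=t1/3c wait=6 total=20
k=3 load=t3/4c comp=t2/3c wait=4 total=24
k=4 load=t4/2c comp=t3/2c wait=2 total=26
k=5 load=t5/8c comp=t4/9c wait=9 total=35
k=6 load=t6/6c comp=t5/6c wait=6 total=41
k=7 load=t7/4c comp=t6/6c wait=6 total=47
k=8 load=- comp=t7/3c wait=3 total=50

step 2: A=load:t2 B=compute:t1 [load-bound]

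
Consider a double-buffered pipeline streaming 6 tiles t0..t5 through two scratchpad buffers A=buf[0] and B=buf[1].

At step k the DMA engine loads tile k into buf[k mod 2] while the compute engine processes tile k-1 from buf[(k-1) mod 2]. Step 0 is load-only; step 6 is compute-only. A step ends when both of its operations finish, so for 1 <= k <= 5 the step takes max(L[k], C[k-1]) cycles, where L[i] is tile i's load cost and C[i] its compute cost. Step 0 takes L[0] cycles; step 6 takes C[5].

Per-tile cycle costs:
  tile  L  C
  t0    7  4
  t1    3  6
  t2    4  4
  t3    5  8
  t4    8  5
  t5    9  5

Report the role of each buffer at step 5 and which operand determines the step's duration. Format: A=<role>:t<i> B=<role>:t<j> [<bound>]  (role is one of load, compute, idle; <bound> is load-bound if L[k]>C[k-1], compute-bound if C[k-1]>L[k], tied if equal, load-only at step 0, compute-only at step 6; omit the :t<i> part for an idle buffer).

step 5: A=compute:t4 B=load:t5 [load-bound]

  0. 7=7c; end=7; A:t0 B:-
  1. max(3,4)=4c; end=11; A:t0 B:t1
  2. max(4,6)=6c; end=17; A:t2 B:t1
  3. max(5,4)=5c; end=22; A:t2 B:t3
  4. max(8,8)=8c; end=30; A:t4 B:t3
  5. max(9,5)=9c; end=39; A:t4 B:t5
  6. 5=5c; end=44; A:t4 B:t5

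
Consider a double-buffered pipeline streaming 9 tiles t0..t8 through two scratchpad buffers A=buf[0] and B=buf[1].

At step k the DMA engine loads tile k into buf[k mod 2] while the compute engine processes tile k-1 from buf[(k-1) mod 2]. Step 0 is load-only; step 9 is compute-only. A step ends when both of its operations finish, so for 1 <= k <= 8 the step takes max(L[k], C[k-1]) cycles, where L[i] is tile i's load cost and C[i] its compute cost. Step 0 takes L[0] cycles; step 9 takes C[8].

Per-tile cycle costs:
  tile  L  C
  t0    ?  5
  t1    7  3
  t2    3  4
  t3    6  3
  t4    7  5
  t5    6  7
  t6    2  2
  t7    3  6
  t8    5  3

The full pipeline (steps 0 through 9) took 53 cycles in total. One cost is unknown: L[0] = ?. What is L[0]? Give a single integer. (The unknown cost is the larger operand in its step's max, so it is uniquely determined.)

step 0 = dur = L[0]=? = L[0]  (unknown; binding)
step 1 = dur = max(L[1]=7, C[0]=5) = 7
step 2 = dur = max(L[2]=3, C[1]=3) = 3
step 3 = dur = max(L[3]=6, C[2]=4) = 6
step 4 = dur = max(L[4]=7, C[3]=3) = 7
step 5 = dur = max(L[5]=6, C[4]=5) = 6
step 6 = dur = max(L[6]=2, C[5]=7) = 7
step 7 = dur = max(L[7]=3, C[6]=2) = 3
step 8 = dur = max(L[8]=5, C[7]=6) = 6
step 9 = dur = C[8]=3 = 3
sum of known step durations = 48
dur[0] = total - known = 53 - 48 = 5
L[0] is the binding max in step 0, so L[0] = dur[0] = 5

L[0] = 5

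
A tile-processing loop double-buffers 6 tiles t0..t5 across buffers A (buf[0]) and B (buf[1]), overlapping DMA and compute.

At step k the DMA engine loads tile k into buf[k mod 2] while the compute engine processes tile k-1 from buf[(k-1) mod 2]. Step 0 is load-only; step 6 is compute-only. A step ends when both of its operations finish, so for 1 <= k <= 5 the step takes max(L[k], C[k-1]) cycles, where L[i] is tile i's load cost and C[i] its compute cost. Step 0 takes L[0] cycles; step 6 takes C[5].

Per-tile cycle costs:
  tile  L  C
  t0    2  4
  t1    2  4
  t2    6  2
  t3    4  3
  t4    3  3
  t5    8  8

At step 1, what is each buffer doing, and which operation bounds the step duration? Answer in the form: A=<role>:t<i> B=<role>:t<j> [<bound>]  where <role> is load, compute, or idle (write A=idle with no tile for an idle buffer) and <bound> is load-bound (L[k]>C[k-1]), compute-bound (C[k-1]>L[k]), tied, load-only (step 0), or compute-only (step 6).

  0. 2=2c; end=2; A:t0 B:-
  1. max(2,4)=4c; end=6; A:t0 B:t1
  2. max(6,4)=6c; end=12; A:t2 B:t1
  3. max(4,2)=4c; end=16; A:t2 B:t3
  4. max(3,3)=3c; end=19; A:t4 B:t3
  5. max(8,3)=8c; end=27; A:t4 B:t5
  6. 8=8c; end=35; A:t4 B:t5

step 1: A=compute:t0 B=load:t1 [compute-bound]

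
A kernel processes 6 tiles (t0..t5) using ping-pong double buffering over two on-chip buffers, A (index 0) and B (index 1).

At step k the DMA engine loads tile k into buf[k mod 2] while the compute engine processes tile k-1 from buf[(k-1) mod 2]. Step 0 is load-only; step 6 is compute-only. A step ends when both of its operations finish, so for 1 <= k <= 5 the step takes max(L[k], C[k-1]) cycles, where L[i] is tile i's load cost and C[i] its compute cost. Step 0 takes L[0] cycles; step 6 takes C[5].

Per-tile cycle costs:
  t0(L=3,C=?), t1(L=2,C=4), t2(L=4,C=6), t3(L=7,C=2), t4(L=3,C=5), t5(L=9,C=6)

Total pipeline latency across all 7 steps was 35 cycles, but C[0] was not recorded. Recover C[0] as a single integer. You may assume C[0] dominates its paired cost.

step 0 = dur = L[0]=3 = 3
step 1 = dur = max(L[1]=2, C[0]=?) = C[0]  (unknown; binding)
step 2 = dur = max(L[2]=4, C[1]=4) = 4
step 3 = dur = max(L[3]=7, C[2]=6) = 7
step 4 = dur = max(L[4]=3, C[3]=2) = 3
step 5 = dur = max(L[5]=9, C[4]=5) = 9
step 6 = dur = C[5]=6 = 6
sum of known step durations = 32
dur[1] = total - known = 35 - 32 = 3
C[0] is the binding max in step 1, so C[0] = dur[1] = 3

C[0] = 3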